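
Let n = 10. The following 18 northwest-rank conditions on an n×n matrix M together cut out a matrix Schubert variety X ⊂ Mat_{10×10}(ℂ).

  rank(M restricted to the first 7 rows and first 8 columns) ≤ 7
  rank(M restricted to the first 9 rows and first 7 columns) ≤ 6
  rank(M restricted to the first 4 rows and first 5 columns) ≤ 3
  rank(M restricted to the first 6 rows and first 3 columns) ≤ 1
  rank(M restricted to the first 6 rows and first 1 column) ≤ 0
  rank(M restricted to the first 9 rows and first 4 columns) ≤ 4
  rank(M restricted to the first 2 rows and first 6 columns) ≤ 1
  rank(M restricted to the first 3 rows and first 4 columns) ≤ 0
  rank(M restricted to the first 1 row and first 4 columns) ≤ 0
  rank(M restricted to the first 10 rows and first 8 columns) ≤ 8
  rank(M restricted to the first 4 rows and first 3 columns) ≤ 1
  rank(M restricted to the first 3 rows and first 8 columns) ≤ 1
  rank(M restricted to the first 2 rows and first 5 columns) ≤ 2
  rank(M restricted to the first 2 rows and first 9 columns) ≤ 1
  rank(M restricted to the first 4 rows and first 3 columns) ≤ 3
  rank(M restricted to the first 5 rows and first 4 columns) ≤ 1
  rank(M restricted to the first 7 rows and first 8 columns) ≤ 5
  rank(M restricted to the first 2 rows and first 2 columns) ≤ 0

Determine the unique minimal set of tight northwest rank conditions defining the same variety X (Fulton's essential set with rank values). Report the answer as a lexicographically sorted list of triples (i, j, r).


The tightest implied rank at each (i,j), from the 18 conditions:

  R[1]: 0 | 0 | 0 | 0 | 1 | 1 | 1 | 1 | 1 | 1
  R[2]: 0 | 0 | 0 | 0 | 1 | 1 | 1 | 1 | 1 | 2
  R[3]: 0 | 0 | 0 | 0 | 1 | 1 | 1 | 1 | 2 | 3
  R[4]: 0 | 1 | 1 | 1 | 2 | 2 | 2 | 2 | 3 | 4
  R[5]: 0 | 1 | 1 | 1 | 2 | 3 | 3 | 3 | 4 | 5
  R[6]: 0 | 1 | 1 | 2 | 3 | 4 | 4 | 4 | 5 | 6
  R[7]: 1 | 2 | 2 | 3 | 4 | 5 | 5 | 5 | 6 | 7
  R[8]: 1 | 2 | 3 | 4 | 5 | 6 | 6 | 6 | 7 | 8
  R[9]: 1 | 2 | 3 | 4 | 5 | 6 | 6 | 7 | 8 | 9
  R[10]: 1 | 2 | 3 | 4 | 5 | 6 | 7 | 8 | 9 | 10

giving w = (5, 10, 9, 2, 6, 4, 1, 3, 8, 7) via Δ²R.

Rothe diagram D(w) (26 cells), 7 SE-corners (essential conditions):

[(2, 9, 1), (3, 4, 0), (3, 8, 1), (5, 4, 1), (6, 1, 0), (6, 3, 1), (9, 7, 6)]


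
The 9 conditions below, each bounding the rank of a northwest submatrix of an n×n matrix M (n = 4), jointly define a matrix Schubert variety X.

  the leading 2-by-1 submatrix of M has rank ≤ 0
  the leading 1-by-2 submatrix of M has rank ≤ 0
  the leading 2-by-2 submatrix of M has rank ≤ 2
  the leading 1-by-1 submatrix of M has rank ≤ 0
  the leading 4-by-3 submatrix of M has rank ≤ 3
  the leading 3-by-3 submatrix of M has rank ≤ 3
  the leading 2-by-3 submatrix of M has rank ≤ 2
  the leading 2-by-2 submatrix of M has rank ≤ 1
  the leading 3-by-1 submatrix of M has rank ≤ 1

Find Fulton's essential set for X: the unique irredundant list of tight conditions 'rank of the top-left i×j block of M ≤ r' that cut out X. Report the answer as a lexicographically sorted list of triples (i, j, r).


Recovering R(i,j) via the rank-extension bound from the 9 conditions:

  row 1: 0, 0, 1, 1
  row 2: 0, 1, 2, 2
  row 3: 1, 2, 3, 3
  row 4: 1, 2, 3, 4

hence w(1..4) = (3, 2, 1, 4).

ℓ(w)=3; the 2 essential cells (i,j,r):

[(1, 2, 0), (2, 1, 0)]


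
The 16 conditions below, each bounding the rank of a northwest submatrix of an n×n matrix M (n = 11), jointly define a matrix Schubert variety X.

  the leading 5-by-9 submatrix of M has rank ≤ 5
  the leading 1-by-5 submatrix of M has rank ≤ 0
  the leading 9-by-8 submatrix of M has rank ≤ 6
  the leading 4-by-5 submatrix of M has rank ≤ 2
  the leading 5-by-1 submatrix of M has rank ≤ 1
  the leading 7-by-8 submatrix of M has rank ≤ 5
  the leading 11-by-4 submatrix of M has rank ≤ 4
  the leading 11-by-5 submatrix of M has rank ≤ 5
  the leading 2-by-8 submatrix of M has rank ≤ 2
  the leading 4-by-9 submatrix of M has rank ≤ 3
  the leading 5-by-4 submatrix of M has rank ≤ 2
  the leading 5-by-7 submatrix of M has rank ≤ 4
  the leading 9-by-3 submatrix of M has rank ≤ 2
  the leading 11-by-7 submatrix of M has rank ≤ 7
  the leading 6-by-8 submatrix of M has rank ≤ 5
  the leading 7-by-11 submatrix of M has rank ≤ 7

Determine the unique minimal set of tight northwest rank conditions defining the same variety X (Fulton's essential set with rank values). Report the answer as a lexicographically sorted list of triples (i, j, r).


Rank table r_w(11×11) implied by the 16 constraints:

  R[1]: 0, 0, 0, 0, 0, 1, 1, 1, 1, 1, 1
  R[2]: 1, 1, 1, 1, 1, 2, 2, 2, 2, 2, 2
  R[3]: 1, 2, 2, 2, 2, 3, 3, 3, 3, 3, 3
  R[4]: 1, 2, 2, 2, 2, 3, 3, 3, 3, 4, 4
  R[5]: 1, 2, 2, 2, 3, 4, 4, 4, 4, 5, 5
  R[6]: 1, 2, 2, 3, 4, 5, 5, 5, 5, 6, 6
  R[7]: 1, 2, 2, 3, 4, 5, 5, 5, 6, 7, 7
  R[8]: 1, 2, 2, 3, 4, 5, 6, 6, 7, 8, 8
  R[9]: 1, 2, 2, 3, 4, 5, 6, 6, 7, 8, 9
  R[10]: 1, 2, 3, 4, 5, 6, 7, 7, 8, 9, 10
  R[11]: 1, 2, 3, 4, 5, 6, 7, 8, 9, 10, 11

reading off 1-entries of Δ²R: w = (6, 1, 2, 10, 5, 4, 9, 7, 11, 3, 8).

|D(w)|=20, |Ess(w)|=7:

[(1, 5, 0), (4, 5, 2), (4, 9, 3), (5, 4, 2), (7, 8, 5), (9, 3, 2), (9, 8, 6)]


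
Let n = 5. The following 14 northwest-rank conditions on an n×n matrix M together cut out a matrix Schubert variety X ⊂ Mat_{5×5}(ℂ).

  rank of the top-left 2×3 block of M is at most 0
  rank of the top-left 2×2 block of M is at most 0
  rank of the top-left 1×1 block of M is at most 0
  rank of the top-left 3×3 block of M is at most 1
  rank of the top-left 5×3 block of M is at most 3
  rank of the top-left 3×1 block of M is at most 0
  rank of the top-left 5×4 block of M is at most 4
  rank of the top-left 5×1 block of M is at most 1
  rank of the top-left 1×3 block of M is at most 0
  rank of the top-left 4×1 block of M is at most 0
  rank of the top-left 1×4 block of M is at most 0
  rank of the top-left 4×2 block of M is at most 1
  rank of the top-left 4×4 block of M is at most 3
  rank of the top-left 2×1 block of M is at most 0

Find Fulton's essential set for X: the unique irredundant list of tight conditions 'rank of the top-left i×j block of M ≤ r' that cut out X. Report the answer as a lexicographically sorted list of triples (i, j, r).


Reconstructing r_w from the 14 given conditions:

  0 | 0 | 0 | 0 | 1
  0 | 0 | 0 | 1 | 2
  0 | 1 | 1 | 2 | 3
  0 | 1 | 2 | 3 | 4
  1 | 2 | 3 | 4 | 5

hence w(1..5) = (5, 4, 2, 3, 1).

Fulton essential set (3 of the 9 Rothe cells):

[(1, 4, 0), (2, 3, 0), (4, 1, 0)]


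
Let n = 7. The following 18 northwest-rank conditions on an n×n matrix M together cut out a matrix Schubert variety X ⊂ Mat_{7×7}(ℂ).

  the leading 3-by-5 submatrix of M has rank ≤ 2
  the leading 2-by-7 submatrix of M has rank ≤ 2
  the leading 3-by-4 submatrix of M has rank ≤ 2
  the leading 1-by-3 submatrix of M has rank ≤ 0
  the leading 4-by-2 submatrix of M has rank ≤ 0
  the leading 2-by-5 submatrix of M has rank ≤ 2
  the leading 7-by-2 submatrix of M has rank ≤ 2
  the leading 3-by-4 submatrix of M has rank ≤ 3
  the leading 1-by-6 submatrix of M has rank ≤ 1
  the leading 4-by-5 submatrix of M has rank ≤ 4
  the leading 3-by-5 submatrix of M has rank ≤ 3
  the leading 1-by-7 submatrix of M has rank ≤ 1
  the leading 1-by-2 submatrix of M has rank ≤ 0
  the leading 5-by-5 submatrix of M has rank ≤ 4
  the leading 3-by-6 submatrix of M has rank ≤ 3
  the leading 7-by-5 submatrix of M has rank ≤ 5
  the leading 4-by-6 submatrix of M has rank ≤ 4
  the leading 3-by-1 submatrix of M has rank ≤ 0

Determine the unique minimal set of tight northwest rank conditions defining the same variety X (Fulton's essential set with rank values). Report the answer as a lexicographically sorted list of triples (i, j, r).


Computing R[i][j] = min implied NW-rank bound (n=7, 18 conditions):

  i=1: 0 0 0 1 1 1 1
  i=2: 0 0 1 2 2 2 2
  i=3: 0 0 1 2 2 3 3
  i=4: 0 0 1 2 3 4 4
  i=5: 1 1 2 3 4 5 5
  i=6: 1 2 3 4 5 6 6
  i=7: 1 2 3 4 5 6 7

giving w = (4, 3, 6, 5, 1, 2, 7) via Δ²R.

D(w) has 10 cells with 3 SE-corners; essential set:

[(1, 3, 0), (3, 5, 2), (4, 2, 0)]


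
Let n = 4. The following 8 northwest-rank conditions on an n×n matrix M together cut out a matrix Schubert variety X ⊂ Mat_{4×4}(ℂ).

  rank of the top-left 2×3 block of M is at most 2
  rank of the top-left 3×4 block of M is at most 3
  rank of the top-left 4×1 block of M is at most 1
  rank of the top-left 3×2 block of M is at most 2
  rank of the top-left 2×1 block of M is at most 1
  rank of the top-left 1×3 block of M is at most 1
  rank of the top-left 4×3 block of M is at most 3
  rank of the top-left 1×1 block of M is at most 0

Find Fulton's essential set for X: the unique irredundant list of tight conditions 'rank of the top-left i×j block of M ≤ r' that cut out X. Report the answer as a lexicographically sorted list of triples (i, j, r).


The tightest implied rank at each (i,j), from the 8 conditions:

  0  1  1  1
  1  2  2  2
  1  2  3  3
  1  2  3  4

the unique w with this rank table is (2, 1, 3, 4).

|D(w)|=1, |Ess(w)|=1:

[(1, 1, 0)]


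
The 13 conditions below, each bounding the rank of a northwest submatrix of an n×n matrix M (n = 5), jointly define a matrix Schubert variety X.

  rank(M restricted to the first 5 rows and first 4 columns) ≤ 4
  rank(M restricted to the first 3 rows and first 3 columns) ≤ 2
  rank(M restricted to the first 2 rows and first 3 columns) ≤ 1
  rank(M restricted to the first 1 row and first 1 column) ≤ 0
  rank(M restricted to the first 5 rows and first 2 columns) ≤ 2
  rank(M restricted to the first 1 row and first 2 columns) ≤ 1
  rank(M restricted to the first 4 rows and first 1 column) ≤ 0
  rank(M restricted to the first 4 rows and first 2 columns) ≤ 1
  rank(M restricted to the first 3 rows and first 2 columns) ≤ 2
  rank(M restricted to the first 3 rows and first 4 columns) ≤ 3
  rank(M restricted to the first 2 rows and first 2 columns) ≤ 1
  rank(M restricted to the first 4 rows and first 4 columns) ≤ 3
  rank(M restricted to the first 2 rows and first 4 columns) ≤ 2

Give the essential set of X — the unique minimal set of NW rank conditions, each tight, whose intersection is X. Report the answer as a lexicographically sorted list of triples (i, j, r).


Computing R[i][j] = min implied NW-rank bound (n=5, 13 conditions):

  i=1: 0  1  1  1  1
  i=2: 0  1  1  2  2
  i=3: 0  1  2  3  3
  i=4: 0  1  2  3  4
  i=5: 1  2  3  4  5

giving w = (2, 4, 3, 5, 1) via Δ²R.

Rothe diagram D(w) (5 cells), 2 SE-corners (essential conditions):

[(2, 3, 1), (4, 1, 0)]


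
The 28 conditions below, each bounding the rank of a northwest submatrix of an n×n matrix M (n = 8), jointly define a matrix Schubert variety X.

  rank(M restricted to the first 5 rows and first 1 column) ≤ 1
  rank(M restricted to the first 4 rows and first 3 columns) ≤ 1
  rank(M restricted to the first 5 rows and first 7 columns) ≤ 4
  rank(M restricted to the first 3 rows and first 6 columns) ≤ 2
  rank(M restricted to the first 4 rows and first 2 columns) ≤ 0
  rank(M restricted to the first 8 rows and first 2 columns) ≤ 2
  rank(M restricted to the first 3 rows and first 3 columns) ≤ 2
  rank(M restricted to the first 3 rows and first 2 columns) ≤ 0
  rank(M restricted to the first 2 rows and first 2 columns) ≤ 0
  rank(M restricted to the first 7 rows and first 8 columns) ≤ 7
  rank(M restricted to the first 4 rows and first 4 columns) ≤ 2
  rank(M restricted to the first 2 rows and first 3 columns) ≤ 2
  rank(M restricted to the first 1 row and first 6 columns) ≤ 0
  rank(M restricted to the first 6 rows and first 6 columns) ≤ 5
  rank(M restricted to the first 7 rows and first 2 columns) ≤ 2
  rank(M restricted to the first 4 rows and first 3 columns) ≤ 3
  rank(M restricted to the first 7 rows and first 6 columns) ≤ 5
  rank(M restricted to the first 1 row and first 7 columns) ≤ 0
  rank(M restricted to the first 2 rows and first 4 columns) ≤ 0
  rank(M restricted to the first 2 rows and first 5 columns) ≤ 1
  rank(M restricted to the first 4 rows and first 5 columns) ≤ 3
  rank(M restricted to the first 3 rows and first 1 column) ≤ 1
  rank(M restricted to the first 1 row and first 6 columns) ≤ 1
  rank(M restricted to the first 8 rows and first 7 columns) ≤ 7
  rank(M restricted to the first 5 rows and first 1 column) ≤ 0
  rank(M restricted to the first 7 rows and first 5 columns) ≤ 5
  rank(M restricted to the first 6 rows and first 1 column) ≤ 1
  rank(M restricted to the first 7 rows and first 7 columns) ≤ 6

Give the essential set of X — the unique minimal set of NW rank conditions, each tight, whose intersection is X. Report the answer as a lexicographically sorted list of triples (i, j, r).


Propagating the 28 rank bounds to every northwest block:

  i=1: 0 | 0 | 0 | 0 | 0 | 0 | 0 | 1
  i=2: 0 | 0 | 0 | 0 | 1 | 1 | 1 | 2
  i=3: 0 | 0 | 1 | 1 | 2 | 2 | 2 | 3
  i=4: 0 | 0 | 1 | 2 | 3 | 3 | 3 | 4
  i=5: 0 | 1 | 2 | 3 | 4 | 4 | 4 | 5
  i=6: 1 | 2 | 3 | 4 | 5 | 5 | 5 | 6
  i=7: 1 | 2 | 3 | 4 | 5 | 5 | 6 | 7
  i=8: 1 | 2 | 3 | 4 | 5 | 6 | 7 | 8

the unique w with this rank table is (8, 5, 3, 4, 2, 1, 7, 6).

Rothe diagram D(w) (17 cells), 5 SE-corners (essential conditions):

[(1, 7, 0), (2, 4, 0), (4, 2, 0), (5, 1, 0), (7, 6, 5)]


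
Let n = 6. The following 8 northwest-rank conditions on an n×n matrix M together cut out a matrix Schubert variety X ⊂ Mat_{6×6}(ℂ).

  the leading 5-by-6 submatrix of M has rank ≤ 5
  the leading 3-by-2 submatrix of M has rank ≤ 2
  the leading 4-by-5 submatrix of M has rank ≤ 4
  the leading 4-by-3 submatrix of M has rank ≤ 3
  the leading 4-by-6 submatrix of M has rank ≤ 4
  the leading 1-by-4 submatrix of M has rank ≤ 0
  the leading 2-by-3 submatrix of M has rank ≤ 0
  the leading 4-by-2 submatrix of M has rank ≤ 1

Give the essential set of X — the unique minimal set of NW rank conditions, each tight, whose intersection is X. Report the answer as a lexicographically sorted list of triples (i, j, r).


Recovering R(i,j) via the rank-extension bound from the 8 conditions:

  row 1: 0  0  0  0  1  1
  row 2: 0  0  0  1  2  2
  row 3: 1  1  1  2  3  3
  row 4: 1  1  2  3  4  4
  row 5: 1  2  3  4  5  5
  row 6: 1  2  3  4  5  6

reading off 1-entries of Δ²R: w = (5, 4, 1, 3, 2, 6).

3 SE-corners of the 8-cell Rothe diagram give Ess(w):

[(1, 4, 0), (2, 3, 0), (4, 2, 1)]


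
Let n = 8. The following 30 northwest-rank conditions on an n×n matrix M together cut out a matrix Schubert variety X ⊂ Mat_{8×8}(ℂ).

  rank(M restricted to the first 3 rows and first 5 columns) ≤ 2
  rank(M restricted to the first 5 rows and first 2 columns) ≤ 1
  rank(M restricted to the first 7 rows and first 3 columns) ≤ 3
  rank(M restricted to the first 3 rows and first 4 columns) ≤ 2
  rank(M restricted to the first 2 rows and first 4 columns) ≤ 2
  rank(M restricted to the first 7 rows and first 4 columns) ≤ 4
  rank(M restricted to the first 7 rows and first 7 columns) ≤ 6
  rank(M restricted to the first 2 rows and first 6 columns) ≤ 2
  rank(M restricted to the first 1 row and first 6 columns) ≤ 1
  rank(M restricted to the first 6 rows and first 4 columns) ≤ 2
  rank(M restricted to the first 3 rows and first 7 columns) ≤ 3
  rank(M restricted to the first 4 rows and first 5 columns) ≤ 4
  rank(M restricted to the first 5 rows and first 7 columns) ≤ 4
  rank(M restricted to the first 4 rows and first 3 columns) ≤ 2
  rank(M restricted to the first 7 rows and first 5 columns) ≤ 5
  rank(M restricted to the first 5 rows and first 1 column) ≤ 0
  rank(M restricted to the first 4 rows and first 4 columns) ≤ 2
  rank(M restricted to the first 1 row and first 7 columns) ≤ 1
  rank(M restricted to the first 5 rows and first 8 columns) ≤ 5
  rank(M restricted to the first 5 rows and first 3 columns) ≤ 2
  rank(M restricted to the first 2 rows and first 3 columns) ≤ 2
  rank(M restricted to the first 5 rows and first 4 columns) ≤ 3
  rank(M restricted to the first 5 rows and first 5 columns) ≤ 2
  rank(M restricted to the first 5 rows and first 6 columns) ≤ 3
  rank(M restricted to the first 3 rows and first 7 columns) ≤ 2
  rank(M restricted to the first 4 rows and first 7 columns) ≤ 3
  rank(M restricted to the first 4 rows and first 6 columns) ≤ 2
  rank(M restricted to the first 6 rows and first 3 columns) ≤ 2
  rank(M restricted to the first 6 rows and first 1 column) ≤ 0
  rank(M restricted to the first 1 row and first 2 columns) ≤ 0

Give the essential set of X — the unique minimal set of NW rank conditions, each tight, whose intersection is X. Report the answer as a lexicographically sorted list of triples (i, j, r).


Computing R[i][j] = min implied NW-rank bound (n=8, 30 conditions):

  row 1: 0, 0, 1, 1, 1, 1, 1, 1
  row 2: 0, 1, 2, 2, 2, 2, 2, 2
  row 3: 0, 1, 2, 2, 2, 2, 2, 3
  row 4: 0, 1, 2, 2, 2, 2, 3, 4
  row 5: 0, 1, 2, 2, 2, 3, 4, 5
  row 6: 0, 1, 2, 2, 3, 4, 5, 6
  row 7: 1, 2, 3, 3, 4, 5, 6, 7
  row 8: 1, 2, 3, 4, 5, 6, 7, 8

so w = (3, 2, 8, 7, 6, 5, 1, 4).

6 SE-corners of the 17-cell Rothe diagram give Ess(w):

[(1, 2, 0), (3, 7, 2), (4, 6, 2), (5, 5, 2), (6, 1, 0), (6, 4, 2)]


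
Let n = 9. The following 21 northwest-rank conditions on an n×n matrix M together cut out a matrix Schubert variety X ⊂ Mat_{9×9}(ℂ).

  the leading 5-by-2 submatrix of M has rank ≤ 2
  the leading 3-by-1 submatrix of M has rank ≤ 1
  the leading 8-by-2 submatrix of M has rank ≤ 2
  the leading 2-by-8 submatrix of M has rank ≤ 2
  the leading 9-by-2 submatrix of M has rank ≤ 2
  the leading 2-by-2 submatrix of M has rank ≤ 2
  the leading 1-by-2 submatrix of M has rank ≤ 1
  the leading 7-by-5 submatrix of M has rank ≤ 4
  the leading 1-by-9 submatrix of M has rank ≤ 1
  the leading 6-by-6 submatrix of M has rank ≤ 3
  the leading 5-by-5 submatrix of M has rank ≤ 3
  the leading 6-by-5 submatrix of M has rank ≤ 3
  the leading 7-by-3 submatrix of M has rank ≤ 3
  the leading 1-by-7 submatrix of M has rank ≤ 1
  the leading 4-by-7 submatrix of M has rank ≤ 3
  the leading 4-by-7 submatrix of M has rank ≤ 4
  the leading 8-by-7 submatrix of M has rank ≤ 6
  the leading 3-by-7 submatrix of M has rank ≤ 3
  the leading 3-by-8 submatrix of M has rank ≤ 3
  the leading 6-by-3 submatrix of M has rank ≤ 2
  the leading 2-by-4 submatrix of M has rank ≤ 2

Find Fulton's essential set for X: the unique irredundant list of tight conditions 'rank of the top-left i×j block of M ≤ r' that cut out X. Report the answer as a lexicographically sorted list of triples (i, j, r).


The tightest implied rank at each (i,j), from the 21 conditions:

  R[1]: 1 1 1 1 1 1 1 1 1
  R[2]: 1 2 2 2 2 2 2 2 2
  R[3]: 1 2 2 3 3 3 3 3 3
  R[4]: 1 2 2 3 3 3 3 4 4
  R[5]: 1 2 2 3 3 3 4 5 5
  R[6]: 1 2 2 3 3 3 4 5 6
  R[7]: 1 2 3 4 4 4 5 6 7
  R[8]: 1 2 3 4 5 5 6 7 8
  R[9]: 1 2 3 4 5 6 7 8 9

so w = (1, 2, 4, 8, 7, 9, 3, 5, 6).

ℓ(w)=11; the 3 essential cells (i,j,r):

[(4, 7, 3), (6, 3, 2), (6, 6, 3)]


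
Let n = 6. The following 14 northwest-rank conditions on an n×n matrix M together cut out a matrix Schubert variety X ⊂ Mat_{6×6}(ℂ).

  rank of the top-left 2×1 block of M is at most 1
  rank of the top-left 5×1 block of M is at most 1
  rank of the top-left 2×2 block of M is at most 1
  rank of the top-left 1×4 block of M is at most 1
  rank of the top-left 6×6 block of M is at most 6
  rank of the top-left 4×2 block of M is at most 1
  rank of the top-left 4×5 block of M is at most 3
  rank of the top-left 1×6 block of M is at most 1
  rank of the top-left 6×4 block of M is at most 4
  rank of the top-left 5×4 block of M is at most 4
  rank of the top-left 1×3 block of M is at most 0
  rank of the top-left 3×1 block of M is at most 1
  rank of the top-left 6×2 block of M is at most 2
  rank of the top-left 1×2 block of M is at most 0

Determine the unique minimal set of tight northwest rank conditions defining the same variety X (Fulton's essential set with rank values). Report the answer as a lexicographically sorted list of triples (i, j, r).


Propagating the 14 rank bounds to every northwest block:

  row 1: 0, 0, 0, 1, 1, 1
  row 2: 1, 1, 1, 2, 2, 2
  row 3: 1, 1, 2, 3, 3, 3
  row 4: 1, 1, 2, 3, 3, 4
  row 5: 1, 2, 3, 4, 4, 5
  row 6: 1, 2, 3, 4, 5, 6

the unique w with this rank table is (4, 1, 3, 6, 2, 5).

Fulton essential set (3 of the 6 Rothe cells):

[(1, 3, 0), (4, 2, 1), (4, 5, 3)]


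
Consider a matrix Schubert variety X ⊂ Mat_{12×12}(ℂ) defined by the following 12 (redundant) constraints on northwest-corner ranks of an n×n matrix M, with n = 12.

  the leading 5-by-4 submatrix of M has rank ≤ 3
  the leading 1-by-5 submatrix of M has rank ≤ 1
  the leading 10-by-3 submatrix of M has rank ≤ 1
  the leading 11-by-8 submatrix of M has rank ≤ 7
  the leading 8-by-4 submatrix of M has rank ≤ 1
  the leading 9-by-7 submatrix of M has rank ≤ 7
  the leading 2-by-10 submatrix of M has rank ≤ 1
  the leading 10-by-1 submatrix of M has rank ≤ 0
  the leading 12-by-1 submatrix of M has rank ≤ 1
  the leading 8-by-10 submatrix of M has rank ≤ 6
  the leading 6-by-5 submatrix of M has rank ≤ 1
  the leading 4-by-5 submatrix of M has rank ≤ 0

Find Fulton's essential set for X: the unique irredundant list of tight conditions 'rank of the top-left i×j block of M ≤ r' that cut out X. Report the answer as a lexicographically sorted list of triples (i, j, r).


Computing R[i][j] = min implied NW-rank bound (n=12, 12 conditions):

  R[1]: 0 | 0 | 0 | 0 | 0 | 1 | 1 | 1 | 1 | 1 | 1 | 1
  R[2]: 0 | 0 | 0 | 0 | 0 | 1 | 1 | 1 | 1 | 1 | 2 | 2
  R[3]: 0 | 0 | 0 | 0 | 0 | 1 | 2 | 2 | 2 | 2 | 3 | 3
  R[4]: 0 | 0 | 0 | 0 | 0 | 1 | 2 | 3 | 3 | 3 | 4 | 4
  R[5]: 0 | 1 | 1 | 1 | 1 | 2 | 3 | 4 | 4 | 4 | 5 | 5
  R[6]: 0 | 1 | 1 | 1 | 1 | 2 | 3 | 4 | 5 | 5 | 6 | 6
  R[7]: 0 | 1 | 1 | 1 | 2 | 3 | 4 | 5 | 6 | 6 | 7 | 7
  R[8]: 0 | 1 | 1 | 1 | 2 | 3 | 4 | 5 | 6 | 6 | 7 | 8
  R[9]: 0 | 1 | 1 | 2 | 3 | 4 | 5 | 6 | 7 | 7 | 8 | 9
  R[10]: 0 | 1 | 1 | 2 | 3 | 4 | 5 | 6 | 7 | 8 | 9 | 10
  R[11]: 1 | 2 | 2 | 3 | 4 | 5 | 6 | 7 | 8 | 9 | 10 | 11
  R[12]: 1 | 2 | 3 | 4 | 5 | 6 | 7 | 8 | 9 | 10 | 11 | 12

hence w(1..12) = (6, 11, 7, 8, 2, 9, 5, 12, 4, 10, 1, 3).

Rothe diagram D(w) (40 cells), 7 SE-corners (essential conditions):

[(2, 10, 1), (4, 5, 0), (6, 5, 1), (8, 4, 1), (8, 10, 6), (10, 1, 0), (10, 3, 1)]


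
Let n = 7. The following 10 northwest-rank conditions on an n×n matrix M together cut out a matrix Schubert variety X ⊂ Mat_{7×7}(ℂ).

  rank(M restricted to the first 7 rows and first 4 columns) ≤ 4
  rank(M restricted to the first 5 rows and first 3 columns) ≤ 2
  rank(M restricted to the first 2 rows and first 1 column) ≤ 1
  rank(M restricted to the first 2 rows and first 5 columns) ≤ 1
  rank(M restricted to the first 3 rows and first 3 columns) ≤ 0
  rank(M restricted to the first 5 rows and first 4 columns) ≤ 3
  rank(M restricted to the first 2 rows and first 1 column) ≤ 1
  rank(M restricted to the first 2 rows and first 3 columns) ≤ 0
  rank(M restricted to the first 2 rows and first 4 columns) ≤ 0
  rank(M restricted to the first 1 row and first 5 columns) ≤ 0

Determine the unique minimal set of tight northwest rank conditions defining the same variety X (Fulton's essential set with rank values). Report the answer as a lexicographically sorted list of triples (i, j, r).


The tightest implied rank at each (i,j), from the 10 conditions:

  i=1: 0 | 0 | 0 | 0 | 0 | 1 | 1
  i=2: 0 | 0 | 0 | 0 | 1 | 2 | 2
  i=3: 0 | 0 | 0 | 1 | 2 | 3 | 3
  i=4: 1 | 1 | 1 | 2 | 3 | 4 | 4
  i=5: 1 | 2 | 2 | 3 | 4 | 5 | 5
  i=6: 1 | 2 | 3 | 4 | 5 | 6 | 6
  i=7: 1 | 2 | 3 | 4 | 5 | 6 | 7

giving w = (6, 5, 4, 1, 2, 3, 7) via Δ²R.

3 SE-corners of the 12-cell Rothe diagram give Ess(w):

[(1, 5, 0), (2, 4, 0), (3, 3, 0)]


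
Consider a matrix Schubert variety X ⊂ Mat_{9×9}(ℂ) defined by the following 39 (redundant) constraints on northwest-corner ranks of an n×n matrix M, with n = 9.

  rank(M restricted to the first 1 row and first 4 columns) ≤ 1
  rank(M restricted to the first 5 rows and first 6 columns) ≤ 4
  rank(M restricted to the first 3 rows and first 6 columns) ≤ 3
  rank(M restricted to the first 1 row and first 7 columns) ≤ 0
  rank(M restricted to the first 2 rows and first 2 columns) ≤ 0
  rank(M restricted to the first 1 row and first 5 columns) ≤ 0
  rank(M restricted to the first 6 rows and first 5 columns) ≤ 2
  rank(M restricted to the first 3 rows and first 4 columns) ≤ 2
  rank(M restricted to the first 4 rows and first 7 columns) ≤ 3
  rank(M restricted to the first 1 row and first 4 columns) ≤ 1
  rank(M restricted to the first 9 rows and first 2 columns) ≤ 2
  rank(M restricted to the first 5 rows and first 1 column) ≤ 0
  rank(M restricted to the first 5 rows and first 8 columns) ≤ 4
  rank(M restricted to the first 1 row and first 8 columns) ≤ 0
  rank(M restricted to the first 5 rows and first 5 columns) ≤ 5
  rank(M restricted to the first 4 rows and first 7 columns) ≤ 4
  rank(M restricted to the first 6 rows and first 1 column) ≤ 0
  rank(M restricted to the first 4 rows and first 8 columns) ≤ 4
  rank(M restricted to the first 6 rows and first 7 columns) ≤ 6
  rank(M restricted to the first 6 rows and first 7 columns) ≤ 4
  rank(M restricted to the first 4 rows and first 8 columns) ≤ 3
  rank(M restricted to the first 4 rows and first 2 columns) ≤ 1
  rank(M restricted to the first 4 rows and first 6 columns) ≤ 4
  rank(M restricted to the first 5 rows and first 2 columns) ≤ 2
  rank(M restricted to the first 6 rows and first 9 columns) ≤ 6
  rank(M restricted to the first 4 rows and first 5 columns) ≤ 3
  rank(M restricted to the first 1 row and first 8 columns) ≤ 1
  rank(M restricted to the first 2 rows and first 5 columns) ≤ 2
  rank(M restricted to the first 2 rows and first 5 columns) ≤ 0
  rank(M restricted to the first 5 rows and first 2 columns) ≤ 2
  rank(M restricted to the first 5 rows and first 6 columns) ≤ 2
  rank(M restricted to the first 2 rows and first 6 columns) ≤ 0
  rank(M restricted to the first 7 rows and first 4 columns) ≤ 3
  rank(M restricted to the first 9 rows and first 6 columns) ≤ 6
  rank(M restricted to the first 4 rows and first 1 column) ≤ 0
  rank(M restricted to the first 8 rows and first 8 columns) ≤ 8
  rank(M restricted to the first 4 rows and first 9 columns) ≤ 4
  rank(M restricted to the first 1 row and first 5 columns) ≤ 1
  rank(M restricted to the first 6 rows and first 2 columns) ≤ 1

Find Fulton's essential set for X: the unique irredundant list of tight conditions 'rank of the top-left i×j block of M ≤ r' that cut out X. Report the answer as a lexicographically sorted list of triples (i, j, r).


The tightest implied rank at each (i,j), from the 39 conditions:

  R[1]: 0  0  0  0  0  0  0  0  1
  R[2]: 0  0  0  0  0  0  1  1  2
  R[3]: 0  1  1  1  1  1  2  2  3
  R[4]: 0  1  2  2  2  2  3  3  4
  R[5]: 0  1  2  2  2  2  3  4  5
  R[6]: 0  1  2  2  2  3  4  5  6
  R[7]: 1  2  3  3  3  4  5  6  7
  R[8]: 1  2  3  4  4  5  6  7  8
  R[9]: 1  2  3  4  5  6  7  8  9

giving w = (9, 7, 2, 3, 8, 6, 1, 4, 5) via Δ²R.

D(w) has 23 cells with 5 SE-corners; essential set:

[(1, 8, 0), (2, 6, 0), (5, 6, 2), (6, 1, 0), (6, 5, 2)]


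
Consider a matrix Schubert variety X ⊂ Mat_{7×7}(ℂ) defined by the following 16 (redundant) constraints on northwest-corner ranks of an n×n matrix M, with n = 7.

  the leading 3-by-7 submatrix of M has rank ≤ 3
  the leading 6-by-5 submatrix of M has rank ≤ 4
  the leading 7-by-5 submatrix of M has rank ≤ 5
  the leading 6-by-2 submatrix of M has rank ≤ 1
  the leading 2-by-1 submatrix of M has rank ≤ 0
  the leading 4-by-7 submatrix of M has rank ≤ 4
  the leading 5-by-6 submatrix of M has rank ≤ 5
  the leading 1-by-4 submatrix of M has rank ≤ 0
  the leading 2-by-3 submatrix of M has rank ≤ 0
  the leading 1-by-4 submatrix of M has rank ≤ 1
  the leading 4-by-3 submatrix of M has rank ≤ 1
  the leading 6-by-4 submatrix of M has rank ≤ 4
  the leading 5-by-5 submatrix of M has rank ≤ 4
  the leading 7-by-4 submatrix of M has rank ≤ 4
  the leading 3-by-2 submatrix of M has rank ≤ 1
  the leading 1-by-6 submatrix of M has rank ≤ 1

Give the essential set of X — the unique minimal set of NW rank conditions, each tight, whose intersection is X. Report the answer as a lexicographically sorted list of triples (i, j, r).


Recovering R(i,j) via the rank-extension bound from the 16 conditions:

  R[1]: 0, 0, 0, 0, 1, 1, 1
  R[2]: 0, 0, 0, 1, 2, 2, 2
  R[3]: 1, 1, 1, 2, 3, 3, 3
  R[4]: 1, 1, 1, 2, 3, 4, 4
  R[5]: 1, 1, 2, 3, 4, 5, 5
  R[6]: 1, 1, 2, 3, 4, 5, 6
  R[7]: 1, 2, 3, 4, 5, 6, 7

reading off 1-entries of Δ²R: w = (5, 4, 1, 6, 3, 7, 2).

Fulton essential set (4 of the 11 Rothe cells):

[(1, 4, 0), (2, 3, 0), (4, 3, 1), (6, 2, 1)]


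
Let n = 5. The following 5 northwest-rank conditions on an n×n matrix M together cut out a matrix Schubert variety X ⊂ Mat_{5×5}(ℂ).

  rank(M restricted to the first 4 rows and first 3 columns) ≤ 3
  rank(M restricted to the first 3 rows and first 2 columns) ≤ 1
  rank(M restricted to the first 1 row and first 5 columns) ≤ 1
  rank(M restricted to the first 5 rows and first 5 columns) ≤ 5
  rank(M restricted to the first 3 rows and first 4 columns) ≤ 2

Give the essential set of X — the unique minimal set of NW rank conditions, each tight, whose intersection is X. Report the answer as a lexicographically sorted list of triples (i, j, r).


Reconstructing r_w from the 5 given conditions:

  R[1]: 1 1 1 1 1
  R[2]: 1 1 2 2 2
  R[3]: 1 1 2 2 3
  R[4]: 1 2 3 3 4
  R[5]: 1 2 3 4 5

second differences of R give the permutation w = (1, 3, 5, 2, 4).

Rothe diagram D(w) (3 cells), 2 SE-corners (essential conditions):

[(3, 2, 1), (3, 4, 2)]


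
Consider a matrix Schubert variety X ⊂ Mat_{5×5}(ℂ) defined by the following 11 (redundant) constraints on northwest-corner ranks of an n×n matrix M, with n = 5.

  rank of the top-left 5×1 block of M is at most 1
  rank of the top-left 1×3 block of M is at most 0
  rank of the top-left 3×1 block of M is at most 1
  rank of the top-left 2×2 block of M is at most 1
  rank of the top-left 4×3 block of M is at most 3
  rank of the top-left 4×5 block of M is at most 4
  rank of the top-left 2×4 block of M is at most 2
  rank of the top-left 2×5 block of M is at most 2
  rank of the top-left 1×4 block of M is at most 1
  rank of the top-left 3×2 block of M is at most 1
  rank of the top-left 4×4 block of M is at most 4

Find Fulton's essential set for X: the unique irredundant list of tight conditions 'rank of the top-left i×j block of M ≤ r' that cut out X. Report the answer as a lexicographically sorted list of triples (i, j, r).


Propagating the 11 rank bounds to every northwest block:

  row 1: 0  0  0  1  1
  row 2: 1  1  1  2  2
  row 3: 1  1  2  3  3
  row 4: 1  2  3  4  4
  row 5: 1  2  3  4  5

so w = (4, 1, 3, 2, 5).

ℓ(w)=4; the 2 essential cells (i,j,r):

[(1, 3, 0), (3, 2, 1)]


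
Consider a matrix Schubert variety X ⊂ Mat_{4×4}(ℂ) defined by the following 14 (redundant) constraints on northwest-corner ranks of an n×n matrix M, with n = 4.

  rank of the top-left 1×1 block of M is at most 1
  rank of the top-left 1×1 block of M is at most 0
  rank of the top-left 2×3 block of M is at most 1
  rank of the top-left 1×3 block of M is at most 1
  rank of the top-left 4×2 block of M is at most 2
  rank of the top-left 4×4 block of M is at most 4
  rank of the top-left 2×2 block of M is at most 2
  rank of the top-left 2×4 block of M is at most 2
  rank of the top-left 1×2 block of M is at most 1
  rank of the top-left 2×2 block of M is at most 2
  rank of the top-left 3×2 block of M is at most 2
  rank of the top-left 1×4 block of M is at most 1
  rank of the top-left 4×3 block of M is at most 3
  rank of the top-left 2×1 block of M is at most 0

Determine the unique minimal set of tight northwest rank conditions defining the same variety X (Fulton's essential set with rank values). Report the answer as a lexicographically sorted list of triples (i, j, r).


Computing R[i][j] = min implied NW-rank bound (n=4, 14 conditions):

  i=1: 0, 1, 1, 1
  i=2: 0, 1, 1, 2
  i=3: 1, 2, 2, 3
  i=4: 1, 2, 3, 4

reading off 1-entries of Δ²R: w = (2, 4, 1, 3).

D(w) has 3 cells with 2 SE-corners; essential set:

[(2, 1, 0), (2, 3, 1)]


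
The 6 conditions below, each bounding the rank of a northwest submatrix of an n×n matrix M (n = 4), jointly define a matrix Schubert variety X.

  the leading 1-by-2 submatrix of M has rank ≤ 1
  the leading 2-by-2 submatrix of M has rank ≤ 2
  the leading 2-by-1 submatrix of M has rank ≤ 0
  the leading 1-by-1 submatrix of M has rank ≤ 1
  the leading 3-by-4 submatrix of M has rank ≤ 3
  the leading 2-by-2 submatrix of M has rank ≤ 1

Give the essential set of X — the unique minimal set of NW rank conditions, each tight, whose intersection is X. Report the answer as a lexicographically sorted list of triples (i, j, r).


Computing R[i][j] = min implied NW-rank bound (n=4, 6 conditions):

  R[1]: 0, 1, 1, 1
  R[2]: 0, 1, 2, 2
  R[3]: 1, 2, 3, 3
  R[4]: 1, 2, 3, 4

reading off 1-entries of Δ²R: w = (2, 3, 1, 4).

D(w) has 2 cells with 1 SE-corner; essential set:

[(2, 1, 0)]


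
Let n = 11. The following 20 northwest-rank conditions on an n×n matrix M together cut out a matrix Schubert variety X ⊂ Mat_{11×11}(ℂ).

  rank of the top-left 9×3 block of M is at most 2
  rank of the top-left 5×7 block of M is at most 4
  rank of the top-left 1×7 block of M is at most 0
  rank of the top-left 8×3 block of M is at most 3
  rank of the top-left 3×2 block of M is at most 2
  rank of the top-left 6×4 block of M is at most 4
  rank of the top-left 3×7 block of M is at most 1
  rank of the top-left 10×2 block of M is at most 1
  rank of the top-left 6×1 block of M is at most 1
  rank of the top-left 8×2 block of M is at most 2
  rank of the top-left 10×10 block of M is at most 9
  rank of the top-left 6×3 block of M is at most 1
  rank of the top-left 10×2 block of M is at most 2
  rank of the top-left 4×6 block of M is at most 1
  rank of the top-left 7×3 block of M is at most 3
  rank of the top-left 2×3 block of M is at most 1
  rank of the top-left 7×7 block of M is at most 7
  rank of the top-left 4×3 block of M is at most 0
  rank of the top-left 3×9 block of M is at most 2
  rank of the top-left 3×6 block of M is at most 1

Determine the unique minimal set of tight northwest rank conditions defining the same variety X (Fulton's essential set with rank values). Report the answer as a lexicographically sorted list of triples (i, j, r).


Recovering R(i,j) via the rank-extension bound from the 20 conditions:

  row 1: 0 0 0 0 0 0 0 1 1 1 1
  row 2: 0 0 0 1 1 1 1 2 2 2 2
  row 3: 0 0 0 1 1 1 1 2 2 3 3
  row 4: 0 0 0 1 1 1 2 3 3 4 4
  row 5: 1 1 1 2 2 2 3 4 4 5 5
  row 6: 1 1 1 2 3 3 4 5 5 6 6
  row 7: 1 1 2 3 4 4 5 6 6 7 7
  row 8: 1 1 2 3 4 5 6 7 7 8 8
  row 9: 1 1 2 3 4 5 6 7 8 9 9
  row 10: 1 1 2 3 4 5 6 7 8 9 10
  row 11: 1 2 3 4 5 6 7 8 9 10 11

the unique w with this rank table is (8, 4, 10, 7, 1, 5, 3, 6, 9, 11, 2).

ℓ(w)=28; the 7 essential cells (i,j,r):

[(1, 7, 0), (3, 7, 1), (3, 9, 2), (4, 3, 0), (4, 6, 1), (6, 3, 1), (10, 2, 1)]


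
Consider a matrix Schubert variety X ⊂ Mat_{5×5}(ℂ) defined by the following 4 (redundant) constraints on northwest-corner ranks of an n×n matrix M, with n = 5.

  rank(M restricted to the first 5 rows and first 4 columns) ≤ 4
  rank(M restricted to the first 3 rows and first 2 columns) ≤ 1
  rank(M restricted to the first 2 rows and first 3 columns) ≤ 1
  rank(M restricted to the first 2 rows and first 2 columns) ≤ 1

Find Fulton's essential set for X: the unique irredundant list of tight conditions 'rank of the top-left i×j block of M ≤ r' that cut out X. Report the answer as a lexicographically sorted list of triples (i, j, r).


Rank table r_w(5×5) implied by the 4 constraints:

  R[1]: 1 1 1 1 1
  R[2]: 1 1 1 2 2
  R[3]: 1 1 2 3 3
  R[4]: 1 2 3 4 4
  R[5]: 1 2 3 4 5

giving w = (1, 4, 3, 2, 5) via Δ²R.

|D(w)|=3, |Ess(w)|=2:

[(2, 3, 1), (3, 2, 1)]


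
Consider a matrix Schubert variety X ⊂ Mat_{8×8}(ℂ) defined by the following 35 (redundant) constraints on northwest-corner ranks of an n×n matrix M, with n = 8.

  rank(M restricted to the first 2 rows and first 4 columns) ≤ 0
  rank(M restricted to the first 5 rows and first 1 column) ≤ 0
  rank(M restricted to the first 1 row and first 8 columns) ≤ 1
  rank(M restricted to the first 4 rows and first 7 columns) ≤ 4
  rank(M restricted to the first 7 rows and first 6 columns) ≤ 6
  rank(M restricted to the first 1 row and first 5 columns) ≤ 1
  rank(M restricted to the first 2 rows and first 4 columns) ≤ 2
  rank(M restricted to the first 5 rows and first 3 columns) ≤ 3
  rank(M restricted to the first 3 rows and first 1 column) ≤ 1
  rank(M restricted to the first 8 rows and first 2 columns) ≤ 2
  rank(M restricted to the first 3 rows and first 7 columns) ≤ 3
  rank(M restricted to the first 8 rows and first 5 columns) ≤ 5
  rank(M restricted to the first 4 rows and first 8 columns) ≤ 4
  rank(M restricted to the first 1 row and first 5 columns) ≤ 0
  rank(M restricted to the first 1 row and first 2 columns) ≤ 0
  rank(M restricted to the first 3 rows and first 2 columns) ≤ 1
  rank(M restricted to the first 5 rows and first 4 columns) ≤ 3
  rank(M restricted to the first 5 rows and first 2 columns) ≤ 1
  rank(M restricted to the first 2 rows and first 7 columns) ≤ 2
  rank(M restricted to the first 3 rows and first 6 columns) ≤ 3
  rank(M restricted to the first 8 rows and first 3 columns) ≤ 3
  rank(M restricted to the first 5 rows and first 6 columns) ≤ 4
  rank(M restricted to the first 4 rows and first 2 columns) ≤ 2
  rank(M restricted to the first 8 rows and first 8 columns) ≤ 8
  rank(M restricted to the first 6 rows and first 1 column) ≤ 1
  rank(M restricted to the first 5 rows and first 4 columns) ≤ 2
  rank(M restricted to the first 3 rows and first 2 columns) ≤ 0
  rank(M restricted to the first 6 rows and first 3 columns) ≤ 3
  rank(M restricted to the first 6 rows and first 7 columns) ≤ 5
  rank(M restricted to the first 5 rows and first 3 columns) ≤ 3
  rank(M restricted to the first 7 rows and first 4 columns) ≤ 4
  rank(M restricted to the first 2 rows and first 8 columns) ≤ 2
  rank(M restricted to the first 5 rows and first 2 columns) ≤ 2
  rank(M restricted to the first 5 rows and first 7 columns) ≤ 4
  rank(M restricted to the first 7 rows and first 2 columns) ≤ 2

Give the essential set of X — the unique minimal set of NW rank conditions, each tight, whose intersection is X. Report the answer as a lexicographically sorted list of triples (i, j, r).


Propagating the 35 rank bounds to every northwest block:

  0 0 0 0 0 1 1 1
  0 0 0 0 1 2 2 2
  0 0 1 1 2 3 3 3
  0 1 2 2 3 4 4 4
  0 1 2 2 3 4 4 5
  1 2 3 3 4 5 5 6
  1 2 3 4 5 6 6 7
  1 2 3 4 5 6 7 8

giving w = (6, 5, 3, 2, 8, 1, 4, 7) via Δ²R.

ℓ(w)=15; the 6 essential cells (i,j,r):

[(1, 5, 0), (2, 4, 0), (3, 2, 0), (5, 1, 0), (5, 4, 2), (5, 7, 4)]


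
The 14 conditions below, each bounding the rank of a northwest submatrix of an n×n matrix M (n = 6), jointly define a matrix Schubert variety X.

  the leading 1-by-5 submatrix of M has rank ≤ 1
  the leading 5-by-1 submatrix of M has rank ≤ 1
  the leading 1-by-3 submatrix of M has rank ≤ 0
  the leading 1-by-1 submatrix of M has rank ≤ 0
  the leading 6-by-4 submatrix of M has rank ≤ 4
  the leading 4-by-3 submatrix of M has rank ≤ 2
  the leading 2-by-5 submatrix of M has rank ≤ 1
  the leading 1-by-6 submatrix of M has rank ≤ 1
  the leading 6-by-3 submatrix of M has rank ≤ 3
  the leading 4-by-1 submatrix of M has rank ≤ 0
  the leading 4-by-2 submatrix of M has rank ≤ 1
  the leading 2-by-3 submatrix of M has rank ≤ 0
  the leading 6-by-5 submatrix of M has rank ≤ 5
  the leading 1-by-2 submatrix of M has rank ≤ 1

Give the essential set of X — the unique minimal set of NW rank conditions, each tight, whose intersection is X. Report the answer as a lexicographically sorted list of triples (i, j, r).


Reconstructing r_w from the 14 given conditions:

  row 1: 0 | 0 | 0 | 1 | 1 | 1
  row 2: 0 | 0 | 0 | 1 | 1 | 2
  row 3: 0 | 1 | 1 | 2 | 2 | 3
  row 4: 0 | 1 | 2 | 3 | 3 | 4
  row 5: 1 | 2 | 3 | 4 | 4 | 5
  row 6: 1 | 2 | 3 | 4 | 5 | 6

reading off 1-entries of Δ²R: w = (4, 6, 2, 3, 1, 5).

3 SE-corners of the 9-cell Rothe diagram give Ess(w):

[(2, 3, 0), (2, 5, 1), (4, 1, 0)]
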